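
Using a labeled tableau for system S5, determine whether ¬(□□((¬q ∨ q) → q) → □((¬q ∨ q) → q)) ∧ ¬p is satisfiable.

1. ¬(□□((¬q ∨ q) → q) → □((¬q ∨ q) → q)) ∧ ¬p, u
2. ¬(□□((¬q ∨ q) → q) → □((¬q ∨ q) → q)), u
3. ¬p, u
4. □□((¬q ∨ q) → q), u
5. ¬□((¬q ∨ q) → q), u
6. □((¬q ∨ q) → q), u
7. (¬q ∨ q) → q, u
8. q, u
9. ¬((¬q ∨ q) → q), v
10. ¬q ∨ q, v
11. ¬q, v
12. □((¬q ∨ q) → q), v
13. (¬q ∨ q) → q, v
14. ¬(¬q ∨ q), v
15. q, v
Accessibility: uRu, uRv, vRu, vRv
Branch closes: q and ¬q both at v.
Every branch closes; the branch above is one of them.

Unsatisfiable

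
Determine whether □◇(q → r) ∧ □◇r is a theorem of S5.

Tableau for the negation ¬(□◇(q → r) ∧ □◇r):
1. ¬(□◇(q → r) ∧ □◇r), 0
2. ¬□◇r, 0
3. ¬◇r, 1
4. ¬r, 0
5. ¬r, 1
Accessibility: 0R0, 0R1, 1R0, 1R1
The negation has an open branch (countermodel exists).

Invalid (countermodel exists)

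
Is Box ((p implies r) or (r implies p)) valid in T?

Tableau for the negation not Box ((p implies r) or (r implies p)):
1. not Box ((p implies r) or (r implies p)), 0
2. not ((p implies r) or (r implies p)), 1
3. not (p implies r), 1
4. not (r implies p), 1
5. p, 1
6. not r, 1
7. r, 1
8. not p, 1
Accessibility: 0R0, 0R1, 1R1
Branch closes: r and not r both at 1.
Every branch of the negation's tableau closes; the branch above is one of them.

Valid in T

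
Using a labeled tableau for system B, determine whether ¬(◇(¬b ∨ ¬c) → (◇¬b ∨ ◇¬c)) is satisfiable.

1. ¬(◇(¬b ∨ ¬c) → (◇¬b ∨ ◇¬c)), 0
2. ◇(¬b ∨ ¬c), 0
3. ¬(◇¬b ∨ ◇¬c), 0
4. ¬◇¬b, 0
5. ¬◇¬c, 0
6. b, 0
7. c, 0
8. ¬b ∨ ¬c, 1
9. b, 1
10. c, 1
11. ¬c, 1
Accessibility: 0R0, 0R1, 1R0, 1R1
Branch closes: c and ¬c both at 1.
All branches of the tableau close; one closing branch shown above.

No, unsatisfiable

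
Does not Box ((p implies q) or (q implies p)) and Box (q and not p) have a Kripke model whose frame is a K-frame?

1. not Box ((p implies q) or (q implies p)) and Box (q and not p), u
2. not Box ((p implies q) or (q implies p)), u
3. Box (q and not p), u
4. not ((p implies q) or (q implies p)), v
5. not (p implies q), v
6. not (q implies p), v
7. p, v
8. not q, v
9. q, v
10. not p, v
Accessibility: uRv
Branch closes: q and not q both at v.
All branches of the tableau close; one closing branch shown above.

Unsatisfiable (every branch closes)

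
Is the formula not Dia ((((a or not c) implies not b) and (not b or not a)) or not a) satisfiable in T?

Satisfiable

1. not Dia ((((a or not c) implies not b) and (not b or not a)) or not a), u
2. not ((((a or not c) implies not b) and (not b or not a)) or not a), u
3. not (((a or not c) implies not b) and (not b or not a)), u
4. a, u
5. not (not b or not a), u
6. b, u
Accessibility: uRu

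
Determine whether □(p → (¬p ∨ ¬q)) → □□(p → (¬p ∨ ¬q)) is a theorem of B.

Tableau for the negation ¬(□(p → (¬p ∨ ¬q)) → □□(p → (¬p ∨ ¬q))):
1. ¬(□(p → (¬p ∨ ¬q)) → □□(p → (¬p ∨ ¬q))), u
2. □(p → (¬p ∨ ¬q)), u
3. ¬□□(p → (¬p ∨ ¬q)), u
4. p → (¬p ∨ ¬q), u
5. ¬p ∨ ¬q, u
6. ¬q, u
7. ¬□(p → (¬p ∨ ¬q)), v
8. p → (¬p ∨ ¬q), v
9. ¬p ∨ ¬q, v
10. ¬q, v
11. ¬(p → (¬p ∨ ¬q)), w
12. p, w
13. ¬(¬p ∨ ¬q), w
14. q, w
Accessibility: uRu, uRv, vRu, vRv, vRw, wRv, wRw
The negation has an open branch (countermodel exists).

Not valid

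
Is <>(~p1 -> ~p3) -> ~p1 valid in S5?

Tableau for the negation ~(<>(~p1 -> ~p3) -> ~p1):
1. ~(<>(~p1 -> ~p3) -> ~p1), w0
2. <>(~p1 -> ~p3), w0
3. p1, w0
4. ~p1 -> ~p3, w1
5. ~p3, w1
Accessibility: w0Rw0, w0Rw1, w1Rw0, w1Rw1
The negation has an open branch (countermodel exists).

No, not valid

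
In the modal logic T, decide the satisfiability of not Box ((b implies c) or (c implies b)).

Unsatisfiable

1. not Box ((b implies c) or (c implies b)), 0
2. not ((b implies c) or (c implies b)), 1   [neg-Box-rule on 1: fresh world 1, 0R1]
3. not (b implies c), 1   [neg-or-rule on 2]
4. not (c implies b), 1   [neg-or-rule on 2]
5. b, 1   [neg-implies-rule on 3]
6. not c, 1   [neg-implies-rule on 3]
7. c, 1   [neg-implies-rule on 4]
8. not b, 1   [neg-implies-rule on 4]
Accessibility: 0R0, 0R1, 1R1
Branch closes: c and not c both at 1.
Every branch closes; the branch above is one of them.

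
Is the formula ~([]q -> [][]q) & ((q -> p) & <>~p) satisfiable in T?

1. ~([]q -> [][]q) & ((q -> p) & <>~p), u
2. ~([]q -> [][]q), u   [&-rule on 1]
3. (q -> p) & <>~p, u   [&-rule on 1]
4. []q, u   [~->-rule on 2]
5. ~[][]q, u   [~->-rule on 2]
6. q -> p, u   [&-rule on 3]
7. <>~p, u   [&-rule on 3]
8. q, u   [[]-rule on 4 via uRu]
9. p, u   [->-rule on 6 (branches; this branch)]
10. ~[]q, v   [~[]-rule on 5: fresh world v, uRv]
11. q, v   [[]-rule on 4 via uRv]
12. ~p, w   [<>-rule on 7: fresh world w, uRw]
13. q, w   [[]-rule on 4 via uRw]
14. ~q, x   [~[]-rule on 10: fresh world x, vRx]
Accessibility: uRu, uRv, uRw, vRv, vRx, wRw, xRx

Yes, satisfiable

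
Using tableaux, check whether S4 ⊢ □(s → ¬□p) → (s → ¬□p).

Yes, valid

Tableau for the negation ¬(□(s → ¬□p) → (s → ¬□p)):
1. ¬(□(s → ¬□p) → (s → ¬□p)), 0
2. □(s → ¬□p), 0
3. ¬(s → ¬□p), 0
4. s, 0
5. □p, 0
6. s → ¬□p, 0
7. p, 0
8. ¬□p, 0
9. ¬p, 1
10. s → ¬□p, 1
11. p, 1
Accessibility: 0R0, 0R1, 1R1
Branch closes: p and ¬p both at 1.
Every branch of the negation's tableau closes; the branch above is one of them.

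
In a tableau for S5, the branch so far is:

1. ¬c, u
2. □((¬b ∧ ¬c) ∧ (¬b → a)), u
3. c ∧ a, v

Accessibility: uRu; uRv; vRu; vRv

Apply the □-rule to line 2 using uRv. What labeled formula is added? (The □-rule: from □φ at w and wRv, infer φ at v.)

(¬b ∧ ¬c) ∧ (¬b → a), v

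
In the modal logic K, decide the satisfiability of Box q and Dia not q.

1. Box q and Dia not q, u
2. Box q, u
3. Dia not q, u
4. not q, v
5. q, v
Accessibility: uRv
Branch closes: q and not q both at v.
(One branch shown.) All branches close.

No, unsatisfiable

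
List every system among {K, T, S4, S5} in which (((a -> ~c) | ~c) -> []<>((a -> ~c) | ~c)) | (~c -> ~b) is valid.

S4-tableau for the negation ~((((a -> ~c) | ~c) -> []<>((a -> ~c) | ~c)) | (~c -> ~b)):
1. ~((((a -> ~c) | ~c) -> []<>((a -> ~c) | ~c)) | (~c -> ~b)), u
2. ~(((a -> ~c) | ~c) -> []<>((a -> ~c) | ~c)), u
3. ~(~c -> ~b), u
4. (a -> ~c) | ~c, u
5. ~[]<>((a -> ~c) | ~c), u
6. ~c, u
7. b, u
8. ~<>((a -> ~c) | ~c), v
9. ~((a -> ~c) | ~c), v
10. ~(a -> ~c), v
11. c, v
12. a, v
Accessibility: uRu, uRv, vRv
Complete open branch: countermodel on an S4-frame, so not valid in S4, nor in K, T (the same frame is also a K-frame and a T-frame).
S5-tableau for the negation ~((((a -> ~c) | ~c) -> []<>((a -> ~c) | ~c)) | (~c -> ~b)):
1. ~((((a -> ~c) | ~c) -> []<>((a -> ~c) | ~c)) | (~c -> ~b)), u
2. ~(((a -> ~c) | ~c) -> []<>((a -> ~c) | ~c)), u
3. ~(~c -> ~b), u
4. (a -> ~c) | ~c, u
5. ~[]<>((a -> ~c) | ~c), u
6. ~c, u
7. b, u
8. a -> ~c, u
9. ~<>((a -> ~c) | ~c), v
10. ~((a -> ~c) | ~c), u
11. ~(a -> ~c), u
12. c, u
Accessibility: uRu, uRv, vRu, vRv
Branch closes: c and ~c both at u.
Every branch closes (one shown): valid in S5.

S5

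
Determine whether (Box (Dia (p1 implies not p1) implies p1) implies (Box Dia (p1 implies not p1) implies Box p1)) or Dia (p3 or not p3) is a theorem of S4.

Tableau for the negation not ((Box (Dia (p1 implies not p1) implies p1) implies (Box Dia (p1 implies not p1) implies Box p1)) or Dia (p3 or not p3)):
1. not ((Box (Dia (p1 implies not p1) implies p1) implies (Box Dia (p1 implies not p1) implies Box p1)) or Dia (p3 or not p3)), w0
2. not (Box (Dia (p1 implies not p1) implies p1) implies (Box Dia (p1 implies not p1) implies Box p1)), w0
3. not Dia (p3 or not p3), w0
4. Box (Dia (p1 implies not p1) implies p1), w0
5. not (Box Dia (p1 implies not p1) implies Box p1), w0
6. Box Dia (p1 implies not p1), w0
7. not Box p1, w0
8. not (p3 or not p3), w0
9. not p3, w0
10. p3, w0
Accessibility: w0Rw0
Branch closes: p3 and not p3 both at w0.
All branches of the negation close; one closing branch shown above.

Valid in S4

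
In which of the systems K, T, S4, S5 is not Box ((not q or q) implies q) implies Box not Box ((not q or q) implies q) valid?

S4-tableau for the negation not (not Box ((not q or q) implies q) implies Box not Box ((not q or q) implies q)):
1. not (not Box ((not q or q) implies q) implies Box not Box ((not q or q) implies q)), 0
2. not Box ((not q or q) implies q), 0
3. not Box not Box ((not q or q) implies q), 0
4. not ((not q or q) implies q), 1
5. not q or q, 1
6. not q, 1
7. Box ((not q or q) implies q), 2
8. (not q or q) implies q, 2
9. q, 2
Accessibility: 0R0, 0R1, 0R2, 1R1, 2R2
Complete open branch: countermodel on an S4-frame, so not valid in S4, nor in K, T (the same frame is also a K-frame and a T-frame).
S5-tableau for the negation not (not Box ((not q or q) implies q) implies Box not Box ((not q or q) implies q)):
1. not (not Box ((not q or q) implies q) implies Box not Box ((not q or q) implies q)), 0
2. not Box ((not q or q) implies q), 0
3. not Box not Box ((not q or q) implies q), 0
4. not ((not q or q) implies q), 1
5. not q or q, 1
6. not q, 1
7. Box ((not q or q) implies q), 2
8. (not q or q) implies q, 0
9. (not q or q) implies q, 1
10. (not q or q) implies q, 2
11. q, 0
12. not (not q or q), 1
13. q, 1
Accessibility: 0R0, 0R1, 0R2, 1R0, 1R1, 1R2, 2R0, 2R1, 2R2
Branch closes: q and not q both at 1.
Every branch closes (one shown): valid in S5.

S5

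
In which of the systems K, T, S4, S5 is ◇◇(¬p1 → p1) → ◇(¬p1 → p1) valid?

S4-tableau for the negation ¬(◇◇(¬p1 → p1) → ◇(¬p1 → p1)):
1. ¬(◇◇(¬p1 → p1) → ◇(¬p1 → p1)), u
2. ◇◇(¬p1 → p1), u   [¬→-rule on 1]
3. ¬◇(¬p1 → p1), u   [¬→-rule on 1]
4. ¬(¬p1 → p1), u   [¬◇-rule on 3 via uRu]
5. ¬p1, u   [¬→-rule on 4]
6. ◇(¬p1 → p1), v   [◇-rule on 2: fresh world v, uRv]
7. ¬(¬p1 → p1), v   [¬◇-rule on 3 via uRv]
8. ¬p1, v   [¬→-rule on 7]
9. ¬p1 → p1, w   [◇-rule on 6: fresh world w, vRw]
10. ¬(¬p1 → p1), w   [¬◇-rule on 3 via uRw]
11. ¬p1, w   [¬→-rule on 10]
12. p1, w   [→-rule on 9 (branches; this branch)]
Accessibility: uRu, uRv, uRw, vRv, vRw, wRw
Branch closes: p1 and ¬p1 both at w.
Every branch closes (one shown): valid in S4, hence also in S5 (every theorem of S4 is a theorem of S5).
T-tableau for the negation ¬(◇◇(¬p1 → p1) → ◇(¬p1 → p1)):
1. ¬(◇◇(¬p1 → p1) → ◇(¬p1 → p1)), u
2. ◇◇(¬p1 → p1), u   [¬→-rule on 1]
3. ¬◇(¬p1 → p1), u   [¬→-rule on 1]
4. ¬(¬p1 → p1), u   [¬◇-rule on 3 via uRu]
5. ¬p1, u   [¬→-rule on 4]
6. ◇(¬p1 → p1), v   [◇-rule on 2: fresh world v, uRv]
7. ¬(¬p1 → p1), v   [¬◇-rule on 3 via uRv]
8. ¬p1, v   [¬→-rule on 7]
9. ¬p1 → p1, w   [◇-rule on 6: fresh world w, vRw]
10. p1, w   [→-rule on 9 (branches; this branch)]
Accessibility: uRu, uRv, vRv, vRw, wRw
Complete open branch: countermodel on a T-frame, so not valid in T, nor in K (the same frame is also a K-frame).

S4, S5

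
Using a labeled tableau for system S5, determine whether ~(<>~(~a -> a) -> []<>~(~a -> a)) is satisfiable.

1. ~(<>~(~a -> a) -> []<>~(~a -> a)), w0
2. <>~(~a -> a), w0
3. ~[]<>~(~a -> a), w0
4. ~(~a -> a), w1
5. ~a, w1
6. ~<>~(~a -> a), w2
7. ~a -> a, w0
8. ~a -> a, w1
9. ~a -> a, w2
10. a, w0
11. a, w1
Accessibility: w0Rw0, w0Rw1, w0Rw2, w1Rw0, w1Rw1, w1Rw2, w2Rw0, w2Rw1, w2Rw2
Branch closes: a and ~a both at w1.
(One branch shown.) All branches close.

No, unsatisfiable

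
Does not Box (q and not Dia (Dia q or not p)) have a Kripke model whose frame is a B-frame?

Yes, satisfiable

1. not Box (q and not Dia (Dia q or not p)), w0
2. not (q and not Dia (Dia q or not p)), w1
3. Dia (Dia q or not p), w1
4. Dia q or not p, w2
5. not p, w2
Accessibility: w0Rw0, w0Rw1, w1Rw0, w1Rw1, w1Rw2, w2Rw1, w2Rw2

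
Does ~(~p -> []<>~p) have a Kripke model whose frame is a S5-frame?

Unsatisfiable (every branch closes)

1. ~(~p -> []<>~p), w0
2. ~p, w0
3. ~[]<>~p, w0
4. ~<>~p, w1
5. p, w0
Accessibility: w0Rw0, w0Rw1, w1Rw0, w1Rw1
Branch closes: p and ~p both at w0.
(One branch shown.) All branches close.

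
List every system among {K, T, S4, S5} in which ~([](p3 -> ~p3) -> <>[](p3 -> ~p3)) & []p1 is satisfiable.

T-tableau for the formula:
1. ~([](p3 -> ~p3) -> <>[](p3 -> ~p3)) & []p1, 0
2. ~([](p3 -> ~p3) -> <>[](p3 -> ~p3)), 0   [&-rule on 1]
3. []p1, 0   [&-rule on 1]
4. [](p3 -> ~p3), 0   [~->-rule on 2]
5. ~<>[](p3 -> ~p3), 0   [~->-rule on 2]
6. p1, 0   [[]-rule on 3 via 0R0]
7. p3 -> ~p3, 0   [[]-rule on 4 via 0R0]
8. ~[](p3 -> ~p3), 0   [~<>-rule on 5 via 0R0]
9. ~p3, 0   [->-rule on 7 (branches; this branch)]
10. ~(p3 -> ~p3), 1   [~[]-rule on 8: fresh world 1, 0R1]
11. p3, 1   [~->-rule on 10]
12. p1, 1   [[]-rule on 3 via 0R1]
13. p3 -> ~p3, 1   [[]-rule on 4 via 0R1]
14. ~[](p3 -> ~p3), 1   [~<>-rule on 5 via 0R1]
15. ~p3, 1   [->-rule on 13 (branches; this branch)]
Accessibility: 0R0, 0R1, 1R1
Branch closes: p3 and ~p3 both at 1.
Every branch closes (one shown): unsatisfiable in T, hence also in S4, S5 (every S4/S5-frame is a T-frame).
K-tableau for the formula:
1. ~([](p3 -> ~p3) -> <>[](p3 -> ~p3)) & []p1, 0
2. ~([](p3 -> ~p3) -> <>[](p3 -> ~p3)), 0   [&-rule on 1]
3. []p1, 0   [&-rule on 1]
4. [](p3 -> ~p3), 0   [~->-rule on 2]
5. ~<>[](p3 -> ~p3), 0   [~->-rule on 2]
Complete open branch: satisfiable in K.

K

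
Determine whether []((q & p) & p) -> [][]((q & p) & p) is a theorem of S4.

Tableau for the negation ~([]((q & p) & p) -> [][]((q & p) & p)):
1. ~([]((q & p) & p) -> [][]((q & p) & p)), u
2. []((q & p) & p), u
3. ~[][]((q & p) & p), u
4. (q & p) & p, u
5. q & p, u
6. p, u
7. q, u
8. ~[]((q & p) & p), v
9. (q & p) & p, v
10. q & p, v
11. p, v
12. q, v
13. ~((q & p) & p), w
14. (q & p) & p, w
15. q & p, w
16. p, w
17. q, w
18. ~(q & p), w
19. ~p, w
Accessibility: uRu, uRv, uRw, vRv, vRw, wRw
Branch closes: p and ~p both at w.
All branches of the negation close; one closing branch shown above.

Valid in S4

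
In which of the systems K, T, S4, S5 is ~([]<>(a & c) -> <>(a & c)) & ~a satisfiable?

K

T-tableau for the formula:
1. ~([]<>(a & c) -> <>(a & c)) & ~a, w0
2. ~([]<>(a & c) -> <>(a & c)), w0   [&-rule on 1]
3. ~a, w0   [&-rule on 1]
4. []<>(a & c), w0   [~->-rule on 2]
5. ~<>(a & c), w0   [~->-rule on 2]
6. <>(a & c), w0   [[]-rule on 4 via w0Rw0]
7. ~(a & c), w0   [~<>-rule on 5 via w0Rw0]
8. ~c, w0   [~&-rule on 7 (branches; this branch)]
9. a & c, w1   [<>-rule on 6: fresh world w1, w0Rw1]
10. a, w1   [&-rule on 9]
11. c, w1   [&-rule on 9]
12. <>(a & c), w1   [[]-rule on 4 via w0Rw1]
13. ~(a & c), w1   [~<>-rule on 5 via w0Rw1]
14. ~c, w1   [~&-rule on 13 (branches; this branch)]
Accessibility: w0Rw0, w0Rw1, w1Rw1
Branch closes: c and ~c both at w1.
Every branch closes (one shown): unsatisfiable in T, hence also in S4, S5 (every S4/S5-frame is a T-frame).
K-tableau for the formula:
1. ~([]<>(a & c) -> <>(a & c)) & ~a, w0
2. ~([]<>(a & c) -> <>(a & c)), w0   [&-rule on 1]
3. ~a, w0   [&-rule on 1]
4. []<>(a & c), w0   [~->-rule on 2]
5. ~<>(a & c), w0   [~->-rule on 2]
Complete open branch: satisfiable in K.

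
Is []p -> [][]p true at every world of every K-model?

Tableau for the negation ~([]p -> [][]p):
1. ~([]p -> [][]p), u
2. []p, u   [~->-rule on 1]
3. ~[][]p, u   [~->-rule on 1]
4. ~[]p, v   [~[]-rule on 3: fresh world v, uRv]
5. p, v   [[]-rule on 2 via uRv]
6. ~p, w   [~[]-rule on 4: fresh world w, vRw]
Accessibility: uRv, vRw
The negation has an open branch (countermodel exists).

Not valid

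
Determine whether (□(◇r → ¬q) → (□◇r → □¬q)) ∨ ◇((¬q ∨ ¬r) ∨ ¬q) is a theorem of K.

Yes, valid

Tableau for the negation ¬((□(◇r → ¬q) → (□◇r → □¬q)) ∨ ◇((¬q ∨ ¬r) ∨ ¬q)):
1. ¬((□(◇r → ¬q) → (□◇r → □¬q)) ∨ ◇((¬q ∨ ¬r) ∨ ¬q)), 0
2. ¬(□(◇r → ¬q) → (□◇r → □¬q)), 0
3. ¬◇((¬q ∨ ¬r) ∨ ¬q), 0
4. □(◇r → ¬q), 0
5. ¬(□◇r → □¬q), 0
6. □◇r, 0
7. ¬□¬q, 0
8. q, 1
9. ¬((¬q ∨ ¬r) ∨ ¬q), 1
10. ¬(¬q ∨ ¬r), 1
11. r, 1
12. ◇r → ¬q, 1
13. ◇r, 1
14. ¬◇r, 1
15. r, 2
16. ¬r, 2
Accessibility: 0R1, 1R2
Branch closes: r and ¬r both at 2.
Every branch of the negation's tableau closes; the branch above is one of them.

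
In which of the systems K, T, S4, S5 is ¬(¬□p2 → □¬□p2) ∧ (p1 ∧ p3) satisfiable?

S4-tableau for the formula:
1. ¬(¬□p2 → □¬□p2) ∧ (p1 ∧ p3), 0
2. ¬(¬□p2 → □¬□p2), 0
3. p1 ∧ p3, 0
4. ¬□p2, 0
5. ¬□¬□p2, 0
6. p1, 0
7. p3, 0
8. ¬p2, 1
9. □p2, 2
10. p2, 2
Accessibility: 0R0, 0R1, 0R2, 1R1, 2R2
Complete open branch: satisfiable in S4, hence also in K, T (this S4-model is also a K-model and a T-model).
S5-tableau for the formula:
1. ¬(¬□p2 → □¬□p2) ∧ (p1 ∧ p3), 0
2. ¬(¬□p2 → □¬□p2), 0
3. p1 ∧ p3, 0
4. ¬□p2, 0
5. ¬□¬□p2, 0
6. p1, 0
7. p3, 0
8. ¬p2, 1
9. □p2, 2
10. p2, 0
11. p2, 1
Accessibility: 0R0, 0R1, 0R2, 1R0, 1R1, 1R2, 2R0, 2R1, 2R2
Branch closes: p2 and ¬p2 both at 1.
Every branch closes (one shown): unsatisfiable in S5.

K, T, S4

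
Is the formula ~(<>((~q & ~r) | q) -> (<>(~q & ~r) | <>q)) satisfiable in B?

1. ~(<>((~q & ~r) | q) -> (<>(~q & ~r) | <>q)), 0
2. <>((~q & ~r) | q), 0
3. ~(<>(~q & ~r) | <>q), 0
4. ~<>(~q & ~r), 0
5. ~<>q, 0
6. ~(~q & ~r), 0
7. ~q, 0
8. r, 0
9. (~q & ~r) | q, 1
10. ~(~q & ~r), 1
11. ~q, 1
12. ~q & ~r, 1
13. ~r, 1
14. r, 1
Accessibility: 0R0, 0R1, 1R0, 1R1
Branch closes: r and ~r both at 1.
(One branch shown.) All branches close.

Unsatisfiable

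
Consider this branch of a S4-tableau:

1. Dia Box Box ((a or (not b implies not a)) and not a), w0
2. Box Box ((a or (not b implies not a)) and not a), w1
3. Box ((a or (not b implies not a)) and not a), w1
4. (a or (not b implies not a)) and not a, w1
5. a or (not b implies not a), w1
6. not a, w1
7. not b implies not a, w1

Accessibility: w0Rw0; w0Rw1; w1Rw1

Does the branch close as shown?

Not closed

No world carries both an atom and its negation.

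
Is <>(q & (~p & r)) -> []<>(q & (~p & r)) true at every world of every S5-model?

Tableau for the negation ~(<>(q & (~p & r)) -> []<>(q & (~p & r))):
1. ~(<>(q & (~p & r)) -> []<>(q & (~p & r))), w0
2. <>(q & (~p & r)), w0   [~->-rule on 1]
3. ~[]<>(q & (~p & r)), w0   [~->-rule on 1]
4. q & (~p & r), w1   [<>-rule on 2: fresh world w1, w0Rw1]
5. q, w1   [&-rule on 4]
6. ~p & r, w1   [&-rule on 4]
7. ~p, w1   [&-rule on 6]
8. r, w1   [&-rule on 6]
9. ~<>(q & (~p & r)), w2   [~[]-rule on 3: fresh world w2, w0Rw2]
10. ~(q & (~p & r)), w0   [~<>-rule on 9 via w2Rw0]
11. ~(q & (~p & r)), w1   [~<>-rule on 9 via w2Rw1]
12. ~(q & (~p & r)), w2   [~<>-rule on 9 via w2Rw2]
13. ~(~p & r), w0   [~&-rule on 10 (branches; this branch)]
14. ~(~p & r), w1   [~&-rule on 11 (branches; this branch)]
15. ~(~p & r), w2   [~&-rule on 12 (branches; this branch)]
16. ~r, w0   [~&-rule on 13 (branches; this branch)]
17. ~r, w1   [~&-rule on 14 (branches; this branch)]
Accessibility: w0Rw0, w0Rw1, w0Rw2, w1Rw0, w1Rw1, w1Rw2, w2Rw0, w2Rw1, w2Rw2
Branch closes: r and ~r both at w1.
All branches of the negation close; one closing branch shown above.

Yes, valid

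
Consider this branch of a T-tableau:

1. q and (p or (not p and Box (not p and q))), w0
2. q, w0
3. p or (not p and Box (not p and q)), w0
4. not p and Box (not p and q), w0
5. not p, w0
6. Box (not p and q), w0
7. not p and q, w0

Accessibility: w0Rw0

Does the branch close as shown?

There is no literal clash: for every atom and world, at most one sign appears.

Open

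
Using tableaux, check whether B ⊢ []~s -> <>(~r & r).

Not valid

Tableau for the negation ~([]~s -> <>(~r & r)):
1. ~([]~s -> <>(~r & r)), 0
2. []~s, 0   [~->-rule on 1]
3. ~<>(~r & r), 0   [~->-rule on 1]
4. ~s, 0   [[]-rule on 2 via 0R0]
5. ~(~r & r), 0   [~<>-rule on 3 via 0R0]
6. ~r, 0   [~&-rule on 5 (branches; this branch)]
Accessibility: 0R0
The negation has an open branch (countermodel exists).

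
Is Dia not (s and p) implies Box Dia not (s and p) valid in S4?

No, not valid

Tableau for the negation not (Dia not (s and p) implies Box Dia not (s and p)):
1. not (Dia not (s and p) implies Box Dia not (s and p)), w0
2. Dia not (s and p), w0
3. not Box Dia not (s and p), w0
4. not (s and p), w1
5. not p, w1
6. not Dia not (s and p), w2
7. s and p, w2
8. s, w2
9. p, w2
Accessibility: w0Rw0, w0Rw1, w0Rw2, w1Rw1, w2Rw2
The negation has an open branch (countermodel exists).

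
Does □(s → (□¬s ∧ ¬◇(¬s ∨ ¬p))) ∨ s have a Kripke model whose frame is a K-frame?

Yes, satisfiable

1. □(s → (□¬s ∧ ¬◇(¬s ∨ ¬p))) ∨ s, u
2. s, u   [∨-rule on 1 (branches; this branch)]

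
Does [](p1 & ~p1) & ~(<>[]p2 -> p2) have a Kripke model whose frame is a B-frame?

1. [](p1 & ~p1) & ~(<>[]p2 -> p2), 0
2. [](p1 & ~p1), 0   [&-rule on 1]
3. ~(<>[]p2 -> p2), 0   [&-rule on 1]
4. <>[]p2, 0   [~->-rule on 3]
5. ~p2, 0   [~->-rule on 3]
6. p1 & ~p1, 0   [[]-rule on 2 via 0R0]
7. p1, 0   [&-rule on 6]
8. ~p1, 0   [&-rule on 6]
Accessibility: 0R0
Branch closes: p1 and ~p1 both at 0.
All branches of the tableau close; one closing branch shown above.

Unsatisfiable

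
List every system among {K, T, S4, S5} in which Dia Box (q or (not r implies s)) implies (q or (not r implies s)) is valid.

S4-tableau for the negation not (Dia Box (q or (not r implies s)) implies (q or (not r implies s))):
1. not (Dia Box (q or (not r implies s)) implies (q or (not r implies s))), u
2. Dia Box (q or (not r implies s)), u   [neg-implies-rule on 1]
3. not (q or (not r implies s)), u   [neg-implies-rule on 1]
4. not q, u   [neg-or-rule on 3]
5. not (not r implies s), u   [neg-or-rule on 3]
6. not r, u   [neg-implies-rule on 5]
7. not s, u   [neg-implies-rule on 5]
8. Box (q or (not r implies s)), v   [Dia-rule on 2: fresh world v, uRv]
9. q or (not r implies s), v   [Box-rule on 8 via vRv]
10. not r implies s, v   [or-rule on 9 (branches; this branch)]
11. s, v   [implies-rule on 10 (branches; this branch)]
Accessibility: uRu, uRv, vRv
Complete open branch: countermodel on an S4-frame, so not valid in S4, nor in K, T (the same frame is also a K-frame and a T-frame).
S5-tableau for the negation not (Dia Box (q or (not r implies s)) implies (q or (not r implies s))):
1. not (Dia Box (q or (not r implies s)) implies (q or (not r implies s))), u
2. Dia Box (q or (not r implies s)), u   [neg-implies-rule on 1]
3. not (q or (not r implies s)), u   [neg-implies-rule on 1]
4. not q, u   [neg-or-rule on 3]
5. not (not r implies s), u   [neg-or-rule on 3]
6. not r, u   [neg-implies-rule on 5]
7. not s, u   [neg-implies-rule on 5]
8. Box (q or (not r implies s)), v   [Dia-rule on 2: fresh world v, uRv]
9. q or (not r implies s), u   [Box-rule on 8 via vRu]
10. q or (not r implies s), v   [Box-rule on 8 via vRv]
11. not r implies s, u   [or-rule on 9 (branches; this branch)]
12. not r implies s, v   [or-rule on 10 (branches; this branch)]
13. s, u   [implies-rule on 11 (branches; this branch)]
Accessibility: uRu, uRv, vRu, vRv
Branch closes: s and not s both at u.
Every branch closes (one shown): valid in S5.

S5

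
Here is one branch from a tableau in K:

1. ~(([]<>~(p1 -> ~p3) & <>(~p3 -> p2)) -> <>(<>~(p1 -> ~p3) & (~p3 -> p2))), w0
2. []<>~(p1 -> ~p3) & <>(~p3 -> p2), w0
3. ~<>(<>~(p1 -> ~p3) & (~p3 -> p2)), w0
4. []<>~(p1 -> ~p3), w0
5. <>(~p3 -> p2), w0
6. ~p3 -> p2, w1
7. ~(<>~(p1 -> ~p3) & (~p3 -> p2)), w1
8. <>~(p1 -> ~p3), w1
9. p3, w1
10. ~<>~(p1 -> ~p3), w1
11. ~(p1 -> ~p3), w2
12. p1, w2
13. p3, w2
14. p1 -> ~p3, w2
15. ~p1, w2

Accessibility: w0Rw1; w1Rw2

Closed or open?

Yes, closed

Both p1 and ~p1 appear at w2.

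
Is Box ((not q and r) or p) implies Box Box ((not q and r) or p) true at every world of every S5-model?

Yes, valid

Tableau for the negation not (Box ((not q and r) or p) implies Box Box ((not q and r) or p)):
1. not (Box ((not q and r) or p) implies Box Box ((not q and r) or p)), 0
2. Box ((not q and r) or p), 0
3. not Box Box ((not q and r) or p), 0
4. (not q and r) or p, 0
5. not q and r, 0
6. not q, 0
7. r, 0
8. not Box ((not q and r) or p), 1
9. (not q and r) or p, 1
10. not q and r, 1
11. not q, 1
12. r, 1
13. not ((not q and r) or p), 2
14. not (not q and r), 2
15. not p, 2
16. (not q and r) or p, 2
17. not r, 2
18. not q and r, 2
19. not q, 2
20. r, 2
Accessibility: 0R0, 0R1, 0R2, 1R0, 1R1, 1R2, 2R0, 2R1, 2R2
Branch closes: r and not r both at 2.
All branches of the negation close; one closing branch shown above.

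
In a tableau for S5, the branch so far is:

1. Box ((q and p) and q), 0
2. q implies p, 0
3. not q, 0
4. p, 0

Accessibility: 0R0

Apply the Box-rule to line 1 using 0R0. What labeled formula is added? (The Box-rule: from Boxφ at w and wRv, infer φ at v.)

(q and p) and q, 0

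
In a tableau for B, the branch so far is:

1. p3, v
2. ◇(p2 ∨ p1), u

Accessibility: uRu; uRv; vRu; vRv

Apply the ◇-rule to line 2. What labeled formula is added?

a fresh world w with uRw, and p2 ∨ p1 at w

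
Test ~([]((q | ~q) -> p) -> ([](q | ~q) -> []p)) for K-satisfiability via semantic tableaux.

1. ~([]((q | ~q) -> p) -> ([](q | ~q) -> []p)), u
2. []((q | ~q) -> p), u
3. ~([](q | ~q) -> []p), u
4. [](q | ~q), u
5. ~[]p, u
6. ~p, v
7. (q | ~q) -> p, v
8. q | ~q, v
9. ~(q | ~q), v
10. ~q, v
11. q, v
Accessibility: uRv
Branch closes: q and ~q both at v.
Every branch closes; the branch above is one of them.

Unsatisfiable (every branch closes)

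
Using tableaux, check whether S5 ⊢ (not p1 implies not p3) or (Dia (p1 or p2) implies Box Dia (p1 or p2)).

Yes, valid

Tableau for the negation not ((not p1 implies not p3) or (Dia (p1 or p2) implies Box Dia (p1 or p2))):
1. not ((not p1 implies not p3) or (Dia (p1 or p2) implies Box Dia (p1 or p2))), 0
2. not (not p1 implies not p3), 0
3. not (Dia (p1 or p2) implies Box Dia (p1 or p2)), 0
4. not p1, 0
5. p3, 0
6. Dia (p1 or p2), 0
7. not Box Dia (p1 or p2), 0
8. p1 or p2, 1
9. p2, 1
10. not Dia (p1 or p2), 2
11. not (p1 or p2), 0
12. not p2, 0
13. not (p1 or p2), 1
14. not p1, 1
15. not p2, 1
Accessibility: 0R0, 0R1, 0R2, 1R0, 1R1, 1R2, 2R0, 2R1, 2R2
Branch closes: p2 and not p2 both at 1.
Every branch of the negation's tableau closes; the branch above is one of them.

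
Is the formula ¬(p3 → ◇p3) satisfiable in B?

1. ¬(p3 → ◇p3), u
2. p3, u
3. ¬◇p3, u
4. ¬p3, u
Accessibility: uRu
Branch closes: p3 and ¬p3 both at u.
All branches of the tableau close; one closing branch shown above.

Unsatisfiable (every branch closes)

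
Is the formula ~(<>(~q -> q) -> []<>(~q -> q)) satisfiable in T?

1. ~(<>(~q -> q) -> []<>(~q -> q)), u
2. <>(~q -> q), u   [~->-rule on 1]
3. ~[]<>(~q -> q), u   [~->-rule on 1]
4. ~q -> q, v   [<>-rule on 2: fresh world v, uRv]
5. q, v   [->-rule on 4 (branches; this branch)]
6. ~<>(~q -> q), w   [~[]-rule on 3: fresh world w, uRw]
7. ~(~q -> q), w   [~<>-rule on 6 via wRw]
8. ~q, w   [~->-rule on 7]
Accessibility: uRu, uRv, uRw, vRv, wRw

Satisfiable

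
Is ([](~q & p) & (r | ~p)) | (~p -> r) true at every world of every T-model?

Tableau for the negation ~(([](~q & p) & (r | ~p)) | (~p -> r)):
1. ~(([](~q & p) & (r | ~p)) | (~p -> r)), w0
2. ~([](~q & p) & (r | ~p)), w0
3. ~(~p -> r), w0
4. ~p, w0
5. ~r, w0
6. ~[](~q & p), w0
7. ~(~q & p), w1
8. ~p, w1
Accessibility: w0Rw0, w0Rw1, w1Rw1
The negation has an open branch (countermodel exists).

No, not valid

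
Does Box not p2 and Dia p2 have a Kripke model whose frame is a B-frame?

1. Box not p2 and Dia p2, w0
2. Box not p2, w0
3. Dia p2, w0
4. not p2, w0
5. p2, w1
6. not p2, w1
Accessibility: w0Rw0, w0Rw1, w1Rw0, w1Rw1
Branch closes: p2 and not p2 both at w1.
Every branch closes; the branch above is one of them.

Unsatisfiable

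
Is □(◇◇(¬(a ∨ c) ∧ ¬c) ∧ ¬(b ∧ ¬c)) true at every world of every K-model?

Not valid

Tableau for the negation ¬□(◇◇(¬(a ∨ c) ∧ ¬c) ∧ ¬(b ∧ ¬c)):
1. ¬□(◇◇(¬(a ∨ c) ∧ ¬c) ∧ ¬(b ∧ ¬c)), 0
2. ¬(◇◇(¬(a ∨ c) ∧ ¬c) ∧ ¬(b ∧ ¬c)), 1
3. b ∧ ¬c, 1
4. b, 1
5. ¬c, 1
Accessibility: 0R1
The negation has an open branch (countermodel exists).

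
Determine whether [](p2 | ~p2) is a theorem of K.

Tableau for the negation ~[](p2 | ~p2):
1. ~[](p2 | ~p2), 0
2. ~(p2 | ~p2), 1
3. ~p2, 1
4. p2, 1
Accessibility: 0R1
Branch closes: p2 and ~p2 both at 1.
Every branch of the negation's tableau closes; the branch above is one of them.

Valid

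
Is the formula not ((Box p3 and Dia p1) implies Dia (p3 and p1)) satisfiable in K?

1. not ((Box p3 and Dia p1) implies Dia (p3 and p1)), u
2. Box p3 and Dia p1, u
3. not Dia (p3 and p1), u
4. Box p3, u
5. Dia p1, u
6. p1, v
7. not (p3 and p1), v
8. p3, v
9. not p1, v
Accessibility: uRv
Branch closes: p1 and not p1 both at v.
All branches of the tableau close; one closing branch shown above.

Unsatisfiable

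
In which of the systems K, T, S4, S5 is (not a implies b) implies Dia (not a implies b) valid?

T, S4, S5

T-tableau for the negation not ((not a implies b) implies Dia (not a implies b)):
1. not ((not a implies b) implies Dia (not a implies b)), u
2. not a implies b, u
3. not Dia (not a implies b), u
4. not (not a implies b), u
5. not a, u
6. not b, u
7. b, u
Accessibility: uRu
Branch closes: b and not b both at u.
Every branch closes (one shown): valid in T, hence also in S4, S5 (every theorem of T is a theorem of S4 and S5).
K-tableau for the negation not ((not a implies b) implies Dia (not a implies b)):
1. not ((not a implies b) implies Dia (not a implies b)), u
2. not a implies b, u
3. not Dia (not a implies b), u
4. b, u
Complete open branch: countermodel on a K-frame, so not valid in K.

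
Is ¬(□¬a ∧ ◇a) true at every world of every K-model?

Valid in K

Tableau for the negation □¬a ∧ ◇a:
1. □¬a ∧ ◇a, u
2. □¬a, u
3. ◇a, u
4. a, v
5. ¬a, v
Accessibility: uRv
Branch closes: a and ¬a both at v.
Every branch of the negation's tableau closes; the branch above is one of them.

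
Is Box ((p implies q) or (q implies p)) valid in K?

Tableau for the negation not Box ((p implies q) or (q implies p)):
1. not Box ((p implies q) or (q implies p)), u
2. not ((p implies q) or (q implies p)), v
3. not (p implies q), v
4. not (q implies p), v
5. p, v
6. not q, v
7. q, v
8. not p, v
Accessibility: uRv
Branch closes: q and not q both at v.
All branches of the negation close; one closing branch shown above.

Yes, valid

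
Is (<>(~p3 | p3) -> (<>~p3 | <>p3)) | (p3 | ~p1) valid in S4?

Tableau for the negation ~((<>(~p3 | p3) -> (<>~p3 | <>p3)) | (p3 | ~p1)):
1. ~((<>(~p3 | p3) -> (<>~p3 | <>p3)) | (p3 | ~p1)), 0
2. ~(<>(~p3 | p3) -> (<>~p3 | <>p3)), 0
3. ~(p3 | ~p1), 0
4. <>(~p3 | p3), 0
5. ~(<>~p3 | <>p3), 0
6. ~p3, 0
7. p1, 0
8. ~<>~p3, 0
9. ~<>p3, 0
10. p3, 0
Accessibility: 0R0
Branch closes: p3 and ~p3 both at 0.
All branches of the negation close; one closing branch shown above.

Valid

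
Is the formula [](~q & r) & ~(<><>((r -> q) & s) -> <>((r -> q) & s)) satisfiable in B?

1. [](~q & r) & ~(<><>((r -> q) & s) -> <>((r -> q) & s)), w0
2. [](~q & r), w0
3. ~(<><>((r -> q) & s) -> <>((r -> q) & s)), w0
4. <><>((r -> q) & s), w0
5. ~<>((r -> q) & s), w0
6. ~q & r, w0
7. ~q, w0
8. r, w0
9. ~((r -> q) & s), w0
10. ~s, w0
11. <>((r -> q) & s), w1
12. ~q & r, w1
13. ~q, w1
14. r, w1
15. ~((r -> q) & s), w1
16. ~s, w1
17. (r -> q) & s, w2
18. r -> q, w2
19. s, w2
20. q, w2
Accessibility: w0Rw0, w0Rw1, w1Rw0, w1Rw1, w1Rw2, w2Rw1, w2Rw2

Satisfiable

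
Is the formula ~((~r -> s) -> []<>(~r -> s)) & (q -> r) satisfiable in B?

No, unsatisfiable

1. ~((~r -> s) -> []<>(~r -> s)) & (q -> r), 0
2. ~((~r -> s) -> []<>(~r -> s)), 0
3. q -> r, 0
4. ~r -> s, 0
5. ~[]<>(~r -> s), 0
6. r, 0
7. s, 0
8. ~<>(~r -> s), 1
9. ~(~r -> s), 0
10. ~r, 0
11. ~s, 0
Accessibility: 0R0, 0R1, 1R0, 1R1
Branch closes: r and ~r both at 0.
All branches of the tableau close; one closing branch shown above.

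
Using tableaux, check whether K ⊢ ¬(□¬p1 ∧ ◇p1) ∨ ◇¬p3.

Valid in K

Tableau for the negation ¬(¬(□¬p1 ∧ ◇p1) ∨ ◇¬p3):
1. ¬(¬(□¬p1 ∧ ◇p1) ∨ ◇¬p3), w0
2. □¬p1 ∧ ◇p1, w0
3. ¬◇¬p3, w0
4. □¬p1, w0
5. ◇p1, w0
6. p1, w1
7. p3, w1
8. ¬p1, w1
Accessibility: w0Rw1
Branch closes: p1 and ¬p1 both at w1.
Every branch of the negation's tableau closes; the branch above is one of them.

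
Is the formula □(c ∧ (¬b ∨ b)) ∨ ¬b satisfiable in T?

Satisfiable (open branch found)

1. □(c ∧ (¬b ∨ b)) ∨ ¬b, 0
2. ¬b, 0   [∨-rule on 1 (branches; this branch)]
Accessibility: 0R0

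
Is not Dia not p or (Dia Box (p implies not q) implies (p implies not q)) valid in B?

Valid in B

Tableau for the negation not (not Dia not p or (Dia Box (p implies not q) implies (p implies not q))):
1. not (not Dia not p or (Dia Box (p implies not q) implies (p implies not q))), 0
2. Dia not p, 0
3. not (Dia Box (p implies not q) implies (p implies not q)), 0
4. Dia Box (p implies not q), 0
5. not (p implies not q), 0
6. p, 0
7. q, 0
8. not p, 1
9. Box (p implies not q), 2
10. p implies not q, 0
11. p implies not q, 2
12. not q, 0
Accessibility: 0R0, 0R1, 0R2, 1R0, 1R1, 2R0, 2R2
Branch closes: q and not q both at 0.
All branches of the negation close; one closing branch shown above.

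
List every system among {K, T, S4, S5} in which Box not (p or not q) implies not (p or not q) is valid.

T, S4, S5

K-tableau for the negation not (Box not (p or not q) implies not (p or not q)):
1. not (Box not (p or not q) implies not (p or not q)), 0
2. Box not (p or not q), 0
3. p or not q, 0
4. not q, 0
Complete open branch: countermodel on a K-frame, so not valid in K.
T-tableau for the negation not (Box not (p or not q) implies not (p or not q)):
1. not (Box not (p or not q) implies not (p or not q)), 0
2. Box not (p or not q), 0
3. p or not q, 0
4. not (p or not q), 0
5. not p, 0
6. q, 0
7. not q, 0
Accessibility: 0R0
Branch closes: q and not q both at 0.
Every branch closes (one shown): valid in T, hence also in S4, S5 (every theorem of T is a theorem of S4 and S5).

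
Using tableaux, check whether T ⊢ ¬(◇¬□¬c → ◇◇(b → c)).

Invalid (countermodel exists)

Tableau for the negation ◇¬□¬c → ◇◇(b → c):
1. ◇¬□¬c → ◇◇(b → c), w0
2. ◇◇(b → c), w0   [→-rule on 1 (branches; this branch)]
3. ◇(b → c), w1   [◇-rule on 2: fresh world w1, w0Rw1]
4. b → c, w2   [◇-rule on 3: fresh world w2, w1Rw2]
5. c, w2   [→-rule on 4 (branches; this branch)]
Accessibility: w0Rw0, w0Rw1, w1Rw1, w1Rw2, w2Rw2
The negation has an open branch (countermodel exists).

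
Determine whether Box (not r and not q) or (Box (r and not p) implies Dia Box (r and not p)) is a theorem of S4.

Tableau for the negation not (Box (not r and not q) or (Box (r and not p) implies Dia Box (r and not p))):
1. not (Box (not r and not q) or (Box (r and not p) implies Dia Box (r and not p))), u
2. not Box (not r and not q), u
3. not (Box (r and not p) implies Dia Box (r and not p)), u
4. Box (r and not p), u
5. not Dia Box (r and not p), u
6. r and not p, u
7. r, u
8. not p, u
9. not Box (r and not p), u
10. not (not r and not q), v
11. r and not p, v
12. r, v
13. not p, v
14. not Box (r and not p), v
15. q, v
16. not (r and not p), w
17. r and not p, w
18. r, w
19. not p, w
20. not Box (r and not p), w
21. p, w
Accessibility: uRu, uRv, uRw, vRv, wRw
Branch closes: p and not p both at w.
Every branch of the negation's tableau closes; the branch above is one of them.

Valid in S4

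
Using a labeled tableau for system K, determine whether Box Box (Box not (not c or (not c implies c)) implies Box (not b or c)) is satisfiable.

1. Box Box (Box not (not c or (not c implies c)) implies Box (not b or c)), 0

Yes, satisfiable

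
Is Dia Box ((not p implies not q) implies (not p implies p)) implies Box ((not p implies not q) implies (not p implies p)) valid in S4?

Tableau for the negation not (Dia Box ((not p implies not q) implies (not p implies p)) implies Box ((not p implies not q) implies (not p implies p))):
1. not (Dia Box ((not p implies not q) implies (not p implies p)) implies Box ((not p implies not q) implies (not p implies p))), w0
2. Dia Box ((not p implies not q) implies (not p implies p)), w0
3. not Box ((not p implies not q) implies (not p implies p)), w0
4. Box ((not p implies not q) implies (not p implies p)), w1
5. (not p implies not q) implies (not p implies p), w1
6. not p implies p, w1
7. p, w1
8. not ((not p implies not q) implies (not p implies p)), w2
9. not p implies not q, w2
10. not (not p implies p), w2
11. not p, w2
12. not q, w2
Accessibility: w0Rw0, w0Rw1, w0Rw2, w1Rw1, w2Rw2
The negation has an open branch (countermodel exists).

Invalid (countermodel exists)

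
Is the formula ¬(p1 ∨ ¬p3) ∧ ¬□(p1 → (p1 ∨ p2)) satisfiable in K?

1. ¬(p1 ∨ ¬p3) ∧ ¬□(p1 → (p1 ∨ p2)), w0
2. ¬(p1 ∨ ¬p3), w0
3. ¬□(p1 → (p1 ∨ p2)), w0
4. ¬p1, w0
5. p3, w0
6. ¬(p1 → (p1 ∨ p2)), w1
7. p1, w1
8. ¬(p1 ∨ p2), w1
9. ¬p1, w1
10. ¬p2, w1
Accessibility: w0Rw1
Branch closes: p1 and ¬p1 both at w1.
(One branch shown.) All branches close.

Unsatisfiable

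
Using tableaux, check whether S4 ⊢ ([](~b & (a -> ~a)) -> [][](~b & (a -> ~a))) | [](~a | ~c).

Valid

Tableau for the negation ~(([](~b & (a -> ~a)) -> [][](~b & (a -> ~a))) | [](~a | ~c)):
1. ~(([](~b & (a -> ~a)) -> [][](~b & (a -> ~a))) | [](~a | ~c)), u
2. ~([](~b & (a -> ~a)) -> [][](~b & (a -> ~a))), u
3. ~[](~a | ~c), u
4. [](~b & (a -> ~a)), u
5. ~[][](~b & (a -> ~a)), u
6. ~b & (a -> ~a), u
7. ~b, u
8. a -> ~a, u
9. ~a, u
10. ~(~a | ~c), v
11. a, v
12. c, v
13. ~b & (a -> ~a), v
14. ~b, v
15. a -> ~a, v
16. ~a, v
Accessibility: uRu, uRv, vRv
Branch closes: a and ~a both at v.
Every branch of the negation's tableau closes; the branch above is one of them.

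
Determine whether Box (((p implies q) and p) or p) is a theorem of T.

Tableau for the negation not Box (((p implies q) and p) or p):
1. not Box (((p implies q) and p) or p), w0
2. not (((p implies q) and p) or p), w1   [neg-Box-rule on 1: fresh world w1, w0Rw1]
3. not ((p implies q) and p), w1   [neg-or-rule on 2]
4. not p, w1   [neg-or-rule on 2]
Accessibility: w0Rw0, w0Rw1, w1Rw1
The negation has an open branch (countermodel exists).

Not valid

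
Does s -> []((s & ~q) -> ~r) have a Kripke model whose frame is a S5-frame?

1. s -> []((s & ~q) -> ~r), u
2. []((s & ~q) -> ~r), u
3. (s & ~q) -> ~r, u
4. ~r, u
Accessibility: uRu

Satisfiable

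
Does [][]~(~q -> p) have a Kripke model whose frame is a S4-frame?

1. [][]~(~q -> p), w0
2. []~(~q -> p), w0
3. ~(~q -> p), w0
4. ~q, w0
5. ~p, w0
Accessibility: w0Rw0

Yes, satisfiable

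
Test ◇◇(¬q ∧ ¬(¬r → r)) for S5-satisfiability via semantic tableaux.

Satisfiable

1. ◇◇(¬q ∧ ¬(¬r → r)), 0
2. ◇(¬q ∧ ¬(¬r → r)), 1
3. ¬q ∧ ¬(¬r → r), 2
4. ¬q, 2
5. ¬(¬r → r), 2
6. ¬r, 2
Accessibility: 0R0, 0R1, 0R2, 1R0, 1R1, 1R2, 2R0, 2R1, 2R2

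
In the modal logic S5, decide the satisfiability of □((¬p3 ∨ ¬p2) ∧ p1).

Satisfiable (open branch found)

1. □((¬p3 ∨ ¬p2) ∧ p1), 0
2. (¬p3 ∨ ¬p2) ∧ p1, 0   [□-rule on 1 via 0R0]
3. ¬p3 ∨ ¬p2, 0   [∧-rule on 2]
4. p1, 0   [∧-rule on 2]
5. ¬p2, 0   [∨-rule on 3 (branches; this branch)]
Accessibility: 0R0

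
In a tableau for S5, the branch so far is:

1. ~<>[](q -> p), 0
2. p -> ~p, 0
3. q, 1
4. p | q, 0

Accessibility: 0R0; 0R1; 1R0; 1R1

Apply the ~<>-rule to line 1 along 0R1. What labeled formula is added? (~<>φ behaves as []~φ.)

~<>φ behaves as []~φ: propagate the negated body to each accessible world.

~[](q -> p), 1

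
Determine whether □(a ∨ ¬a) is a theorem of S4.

Tableau for the negation ¬□(a ∨ ¬a):
1. ¬□(a ∨ ¬a), 0
2. ¬(a ∨ ¬a), 1   [¬□-rule on 1: fresh world 1, 0R1]
3. ¬a, 1   [¬∨-rule on 2]
4. a, 1   [¬∨-rule on 2]
Accessibility: 0R0, 0R1, 1R1
Branch closes: a and ¬a both at 1.
Every branch of the negation's tableau closes; the branch above is one of them.

Valid in S4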